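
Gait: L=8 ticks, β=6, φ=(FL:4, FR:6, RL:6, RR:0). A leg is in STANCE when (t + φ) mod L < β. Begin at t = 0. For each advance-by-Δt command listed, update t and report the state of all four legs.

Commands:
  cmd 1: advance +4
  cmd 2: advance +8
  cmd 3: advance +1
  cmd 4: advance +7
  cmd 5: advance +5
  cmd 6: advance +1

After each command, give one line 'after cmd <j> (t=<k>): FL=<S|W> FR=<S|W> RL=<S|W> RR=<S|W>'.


start t=0: FL=S FR=W RL=W RR=S
cmd 1: advance +4 → t=4, phase=(0,2,2,4) → FL=S FR=S RL=S RR=S
cmd 2: advance +8 → t=12, phase=(0,2,2,4) → FL=S FR=S RL=S RR=S
cmd 3: advance +1 → t=13, phase=(1,3,3,5) → FL=S FR=S RL=S RR=S
cmd 4: advance +7 → t=20, phase=(0,2,2,4) → FL=S FR=S RL=S RR=S
cmd 5: advance +5 → t=25, phase=(5,7,7,1) → FL=S FR=W RL=W RR=S
cmd 6: advance +1 → t=26, phase=(6,0,0,2) → FL=W FR=S RL=S RR=S

after cmd 1 (t=4): FL=S FR=S RL=S RR=S
after cmd 2 (t=12): FL=S FR=S RL=S RR=S
after cmd 3 (t=13): FL=S FR=S RL=S RR=S
after cmd 4 (t=20): FL=S FR=S RL=S RR=S
after cmd 5 (t=25): FL=S FR=W RL=W RR=S
after cmd 6 (t=26): FL=W FR=S RL=S RR=S


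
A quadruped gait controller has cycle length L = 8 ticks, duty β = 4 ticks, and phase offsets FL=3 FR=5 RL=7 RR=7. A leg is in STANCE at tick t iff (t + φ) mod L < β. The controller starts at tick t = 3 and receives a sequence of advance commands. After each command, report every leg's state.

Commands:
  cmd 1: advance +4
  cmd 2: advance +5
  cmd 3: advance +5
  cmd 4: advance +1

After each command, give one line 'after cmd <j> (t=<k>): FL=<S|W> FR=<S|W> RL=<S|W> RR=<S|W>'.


after cmd 1 (t=7): FL=S FR=W RL=W RR=W
after cmd 2 (t=12): FL=W FR=S RL=S RR=S
after cmd 3 (t=17): FL=W FR=W RL=S RR=S
after cmd 4 (t=18): FL=W FR=W RL=S RR=S

start t=3: FL=W FR=S RL=S RR=S
cmd 1: advance +4 → t=7, phase=(2,4,6,6) → FL=S FR=W RL=W RR=W
cmd 2: advance +5 → t=12, phase=(7,1,3,3) → FL=W FR=S RL=S RR=S
cmd 3: advance +5 → t=17, phase=(4,6,0,0) → FL=W FR=W RL=S RR=S
cmd 4: advance +1 → t=18, phase=(5,7,1,1) → FL=W FR=W RL=S RR=S


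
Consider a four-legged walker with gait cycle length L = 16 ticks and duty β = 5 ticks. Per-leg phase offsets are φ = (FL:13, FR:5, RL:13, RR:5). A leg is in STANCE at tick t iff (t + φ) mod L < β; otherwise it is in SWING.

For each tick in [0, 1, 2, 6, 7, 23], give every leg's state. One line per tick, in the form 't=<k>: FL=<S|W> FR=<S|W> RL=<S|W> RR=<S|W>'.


t=0: phase=(13,5,13,5) vs β=5 → FL=W FR=W RL=W RR=W
t=1: phase=(14,6,14,6) vs β=5 → FL=W FR=W RL=W RR=W
t=2: phase=(15,7,15,7) vs β=5 → FL=W FR=W RL=W RR=W
t=6: phase=(3,11,3,11) vs β=5 → FL=S FR=W RL=S RR=W
t=7: phase=(4,12,4,12) vs β=5 → FL=S FR=W RL=S RR=W
t=23: phase=(4,12,4,12) vs β=5 → FL=S FR=W RL=S RR=W

t=0: FL=W FR=W RL=W RR=W
t=1: FL=W FR=W RL=W RR=W
t=2: FL=W FR=W RL=W RR=W
t=6: FL=S FR=W RL=S RR=W
t=7: FL=S FR=W RL=S RR=W
t=23: FL=S FR=W RL=S RR=W


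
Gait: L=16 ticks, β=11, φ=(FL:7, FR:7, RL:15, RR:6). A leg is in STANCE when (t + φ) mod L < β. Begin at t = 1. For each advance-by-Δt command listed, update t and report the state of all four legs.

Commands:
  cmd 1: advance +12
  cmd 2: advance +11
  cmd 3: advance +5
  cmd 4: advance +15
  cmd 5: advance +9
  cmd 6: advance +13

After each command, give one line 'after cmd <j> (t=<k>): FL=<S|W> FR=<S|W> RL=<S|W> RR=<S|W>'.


start t=1: FL=S FR=S RL=S RR=S
cmd 1: advance +12 → t=13, phase=(4,4,12,3) → FL=S FR=S RL=W RR=S
cmd 2: advance +11 → t=24, phase=(15,15,7,14) → FL=W FR=W RL=S RR=W
cmd 3: advance +5 → t=29, phase=(4,4,12,3) → FL=S FR=S RL=W RR=S
cmd 4: advance +15 → t=44, phase=(3,3,11,2) → FL=S FR=S RL=W RR=S
cmd 5: advance +9 → t=53, phase=(12,12,4,11) → FL=W FR=W RL=S RR=W
cmd 6: advance +13 → t=66, phase=(9,9,1,8) → FL=S FR=S RL=S RR=S

after cmd 1 (t=13): FL=S FR=S RL=W RR=S
after cmd 2 (t=24): FL=W FR=W RL=S RR=W
after cmd 3 (t=29): FL=S FR=S RL=W RR=S
after cmd 4 (t=44): FL=S FR=S RL=W RR=S
after cmd 5 (t=53): FL=W FR=W RL=S RR=W
after cmd 6 (t=66): FL=S FR=S RL=S RR=S


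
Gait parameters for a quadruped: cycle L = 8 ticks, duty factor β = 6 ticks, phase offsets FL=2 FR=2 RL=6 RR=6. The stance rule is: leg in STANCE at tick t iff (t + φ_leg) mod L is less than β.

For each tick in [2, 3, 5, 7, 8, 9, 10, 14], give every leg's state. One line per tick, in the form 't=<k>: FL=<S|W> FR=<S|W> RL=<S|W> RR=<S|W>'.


t=2: FL=S FR=S RL=S RR=S
t=3: FL=S FR=S RL=S RR=S
t=5: FL=W FR=W RL=S RR=S
t=7: FL=S FR=S RL=S RR=S
t=8: FL=S FR=S RL=W RR=W
t=9: FL=S FR=S RL=W RR=W
t=10: FL=S FR=S RL=S RR=S
t=14: FL=S FR=S RL=S RR=S

t=2: phase=(4,4,0,0) vs β=6 → FL=S FR=S RL=S RR=S
t=3: phase=(5,5,1,1) vs β=6 → FL=S FR=S RL=S RR=S
t=5: phase=(7,7,3,3) vs β=6 → FL=W FR=W RL=S RR=S
t=7: phase=(1,1,5,5) vs β=6 → FL=S FR=S RL=S RR=S
t=8: phase=(2,2,6,6) vs β=6 → FL=S FR=S RL=W RR=W
t=9: phase=(3,3,7,7) vs β=6 → FL=S FR=S RL=W RR=W
t=10: phase=(4,4,0,0) vs β=6 → FL=S FR=S RL=S RR=S
t=14: phase=(0,0,4,4) vs β=6 → FL=S FR=S RL=S RR=S


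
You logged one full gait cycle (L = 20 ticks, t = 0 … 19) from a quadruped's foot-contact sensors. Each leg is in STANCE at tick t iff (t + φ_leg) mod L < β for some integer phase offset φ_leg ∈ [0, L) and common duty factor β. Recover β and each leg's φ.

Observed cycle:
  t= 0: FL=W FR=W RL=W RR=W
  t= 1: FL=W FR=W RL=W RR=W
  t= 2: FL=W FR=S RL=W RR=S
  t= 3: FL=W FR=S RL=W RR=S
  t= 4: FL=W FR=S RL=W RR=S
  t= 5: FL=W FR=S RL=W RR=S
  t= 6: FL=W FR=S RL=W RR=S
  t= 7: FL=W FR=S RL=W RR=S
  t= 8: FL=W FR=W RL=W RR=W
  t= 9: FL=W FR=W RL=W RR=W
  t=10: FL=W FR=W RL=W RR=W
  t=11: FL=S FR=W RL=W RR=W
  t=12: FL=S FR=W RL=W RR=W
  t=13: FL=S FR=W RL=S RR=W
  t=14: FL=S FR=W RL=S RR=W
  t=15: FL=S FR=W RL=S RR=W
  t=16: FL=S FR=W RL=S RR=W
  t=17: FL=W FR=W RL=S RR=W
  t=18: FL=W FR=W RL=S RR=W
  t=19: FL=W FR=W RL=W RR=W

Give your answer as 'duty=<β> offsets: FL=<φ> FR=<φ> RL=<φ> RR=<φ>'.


duty β = stance ticks per leg = 6
FL: stance ticks = 6; W→S at t=11 → φ=9
FR: stance ticks = 6; W→S at t=2 → φ=18
RL: stance ticks = 6; W→S at t=13 → φ=7
RR: stance ticks = 6; W→S at t=2 → φ=18

duty=6 offsets: FL=9 FR=18 RL=7 RR=18


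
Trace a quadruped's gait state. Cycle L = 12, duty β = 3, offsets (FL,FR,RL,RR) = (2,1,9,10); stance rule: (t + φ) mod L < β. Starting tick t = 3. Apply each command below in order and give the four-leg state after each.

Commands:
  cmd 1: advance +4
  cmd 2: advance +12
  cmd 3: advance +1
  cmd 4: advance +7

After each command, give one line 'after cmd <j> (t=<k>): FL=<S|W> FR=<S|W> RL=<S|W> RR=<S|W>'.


start t=3: FL=W FR=W RL=S RR=S
cmd 1: advance +4 → t=7, phase=(9,8,4,5) → FL=W FR=W RL=W RR=W
cmd 2: advance +12 → t=19, phase=(9,8,4,5) → FL=W FR=W RL=W RR=W
cmd 3: advance +1 → t=20, phase=(10,9,5,6) → FL=W FR=W RL=W RR=W
cmd 4: advance +7 → t=27, phase=(5,4,0,1) → FL=W FR=W RL=S RR=S

after cmd 1 (t=7): FL=W FR=W RL=W RR=W
after cmd 2 (t=19): FL=W FR=W RL=W RR=W
after cmd 3 (t=20): FL=W FR=W RL=W RR=W
after cmd 4 (t=27): FL=W FR=W RL=S RR=S


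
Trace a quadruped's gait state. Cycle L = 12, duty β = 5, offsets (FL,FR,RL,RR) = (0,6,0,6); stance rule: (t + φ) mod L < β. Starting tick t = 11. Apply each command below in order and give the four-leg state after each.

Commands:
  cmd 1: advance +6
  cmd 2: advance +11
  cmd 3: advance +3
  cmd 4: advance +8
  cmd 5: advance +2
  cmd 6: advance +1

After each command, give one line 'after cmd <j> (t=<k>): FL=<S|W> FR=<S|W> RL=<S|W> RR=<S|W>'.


after cmd 1 (t=17): FL=W FR=W RL=W RR=W
after cmd 2 (t=28): FL=S FR=W RL=S RR=W
after cmd 3 (t=31): FL=W FR=S RL=W RR=S
after cmd 4 (t=39): FL=S FR=W RL=S RR=W
after cmd 5 (t=41): FL=W FR=W RL=W RR=W
after cmd 6 (t=42): FL=W FR=S RL=W RR=S

start t=11: FL=W FR=W RL=W RR=W
cmd 1: advance +6 → t=17, phase=(5,11,5,11) → FL=W FR=W RL=W RR=W
cmd 2: advance +11 → t=28, phase=(4,10,4,10) → FL=S FR=W RL=S RR=W
cmd 3: advance +3 → t=31, phase=(7,1,7,1) → FL=W FR=S RL=W RR=S
cmd 4: advance +8 → t=39, phase=(3,9,3,9) → FL=S FR=W RL=S RR=W
cmd 5: advance +2 → t=41, phase=(5,11,5,11) → FL=W FR=W RL=W RR=W
cmd 6: advance +1 → t=42, phase=(6,0,6,0) → FL=W FR=S RL=W RR=S


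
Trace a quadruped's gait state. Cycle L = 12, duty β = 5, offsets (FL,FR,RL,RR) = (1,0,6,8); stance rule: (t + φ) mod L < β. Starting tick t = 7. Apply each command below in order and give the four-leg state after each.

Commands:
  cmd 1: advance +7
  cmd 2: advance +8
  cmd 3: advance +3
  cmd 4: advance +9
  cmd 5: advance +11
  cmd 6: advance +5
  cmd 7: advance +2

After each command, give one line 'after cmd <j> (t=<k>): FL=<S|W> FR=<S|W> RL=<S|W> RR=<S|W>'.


start t=7: FL=W FR=W RL=S RR=S
cmd 1: advance +7 → t=14, phase=(3,2,8,10) → FL=S FR=S RL=W RR=W
cmd 2: advance +8 → t=22, phase=(11,10,4,6) → FL=W FR=W RL=S RR=W
cmd 3: advance +3 → t=25, phase=(2,1,7,9) → FL=S FR=S RL=W RR=W
cmd 4: advance +9 → t=34, phase=(11,10,4,6) → FL=W FR=W RL=S RR=W
cmd 5: advance +11 → t=45, phase=(10,9,3,5) → FL=W FR=W RL=S RR=W
cmd 6: advance +5 → t=50, phase=(3,2,8,10) → FL=S FR=S RL=W RR=W
cmd 7: advance +2 → t=52, phase=(5,4,10,0) → FL=W FR=S RL=W RR=S

after cmd 1 (t=14): FL=S FR=S RL=W RR=W
after cmd 2 (t=22): FL=W FR=W RL=S RR=W
after cmd 3 (t=25): FL=S FR=S RL=W RR=W
after cmd 4 (t=34): FL=W FR=W RL=S RR=W
after cmd 5 (t=45): FL=W FR=W RL=S RR=W
after cmd 6 (t=50): FL=S FR=S RL=W RR=W
after cmd 7 (t=52): FL=W FR=S RL=W RR=S


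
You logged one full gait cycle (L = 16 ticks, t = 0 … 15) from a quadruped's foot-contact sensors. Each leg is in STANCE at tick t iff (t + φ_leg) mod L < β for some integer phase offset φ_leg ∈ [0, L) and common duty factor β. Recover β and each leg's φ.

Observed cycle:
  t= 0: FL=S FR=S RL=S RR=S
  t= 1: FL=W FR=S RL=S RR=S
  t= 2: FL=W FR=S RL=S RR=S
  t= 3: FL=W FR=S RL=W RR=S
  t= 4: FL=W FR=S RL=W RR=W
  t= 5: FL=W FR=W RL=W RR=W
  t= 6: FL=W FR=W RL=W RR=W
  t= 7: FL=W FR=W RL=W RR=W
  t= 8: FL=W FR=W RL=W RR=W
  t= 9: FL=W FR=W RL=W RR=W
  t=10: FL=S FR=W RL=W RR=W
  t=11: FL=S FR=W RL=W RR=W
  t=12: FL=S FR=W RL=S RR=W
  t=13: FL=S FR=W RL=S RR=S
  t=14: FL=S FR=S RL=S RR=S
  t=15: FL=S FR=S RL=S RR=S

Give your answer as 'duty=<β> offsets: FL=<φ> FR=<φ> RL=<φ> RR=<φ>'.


duty β = stance ticks per leg = 7
FL: stance ticks = 7; W→S at t=10 → φ=6
FR: stance ticks = 7; W→S at t=14 → φ=2
RL: stance ticks = 7; W→S at t=12 → φ=4
RR: stance ticks = 7; W→S at t=13 → φ=3

duty=7 offsets: FL=6 FR=2 RL=4 RR=3


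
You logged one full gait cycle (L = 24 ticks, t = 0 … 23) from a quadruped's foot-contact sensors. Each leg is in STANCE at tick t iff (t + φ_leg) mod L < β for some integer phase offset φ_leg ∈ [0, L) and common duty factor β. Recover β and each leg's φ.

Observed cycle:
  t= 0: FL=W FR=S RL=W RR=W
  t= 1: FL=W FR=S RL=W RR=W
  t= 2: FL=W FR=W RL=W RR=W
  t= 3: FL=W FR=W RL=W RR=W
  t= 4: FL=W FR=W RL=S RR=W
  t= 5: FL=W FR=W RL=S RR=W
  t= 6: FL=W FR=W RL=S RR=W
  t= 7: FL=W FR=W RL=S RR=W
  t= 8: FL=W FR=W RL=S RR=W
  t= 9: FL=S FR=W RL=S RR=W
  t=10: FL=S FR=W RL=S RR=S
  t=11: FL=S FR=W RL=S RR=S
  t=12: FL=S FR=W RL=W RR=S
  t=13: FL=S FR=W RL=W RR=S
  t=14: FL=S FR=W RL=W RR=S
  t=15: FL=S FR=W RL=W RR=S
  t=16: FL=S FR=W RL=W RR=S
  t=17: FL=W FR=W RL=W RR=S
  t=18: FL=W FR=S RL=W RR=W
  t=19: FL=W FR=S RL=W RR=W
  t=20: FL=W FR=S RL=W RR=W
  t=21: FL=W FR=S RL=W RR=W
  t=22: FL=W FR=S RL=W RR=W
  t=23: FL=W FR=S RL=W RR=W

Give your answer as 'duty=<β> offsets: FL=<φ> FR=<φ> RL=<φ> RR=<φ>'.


duty=8 offsets: FL=15 FR=6 RL=20 RR=14

duty β = stance ticks per leg = 8
FL: stance ticks = 8; W→S at t=9 → φ=15
FR: stance ticks = 8; W→S at t=18 → φ=6
RL: stance ticks = 8; W→S at t=4 → φ=20
RR: stance ticks = 8; W→S at t=10 → φ=14


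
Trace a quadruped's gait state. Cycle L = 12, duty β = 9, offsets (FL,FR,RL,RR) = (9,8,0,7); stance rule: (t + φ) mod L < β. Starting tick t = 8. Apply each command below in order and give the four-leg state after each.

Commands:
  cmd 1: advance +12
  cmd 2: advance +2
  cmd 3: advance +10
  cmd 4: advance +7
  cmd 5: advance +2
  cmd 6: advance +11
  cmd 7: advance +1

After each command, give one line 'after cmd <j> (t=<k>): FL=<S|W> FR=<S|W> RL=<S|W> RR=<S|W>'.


after cmd 1 (t=20): FL=S FR=S RL=S RR=S
after cmd 2 (t=22): FL=S FR=S RL=W RR=S
after cmd 3 (t=32): FL=S FR=S RL=S RR=S
after cmd 4 (t=39): FL=S FR=W RL=S RR=W
after cmd 5 (t=41): FL=S FR=S RL=S RR=S
after cmd 6 (t=52): FL=S FR=S RL=S RR=W
after cmd 7 (t=53): FL=S FR=S RL=S RR=S

start t=8: FL=S FR=S RL=S RR=S
cmd 1: advance +12 → t=20, phase=(5,4,8,3) → FL=S FR=S RL=S RR=S
cmd 2: advance +2 → t=22, phase=(7,6,10,5) → FL=S FR=S RL=W RR=S
cmd 3: advance +10 → t=32, phase=(5,4,8,3) → FL=S FR=S RL=S RR=S
cmd 4: advance +7 → t=39, phase=(0,11,3,10) → FL=S FR=W RL=S RR=W
cmd 5: advance +2 → t=41, phase=(2,1,5,0) → FL=S FR=S RL=S RR=S
cmd 6: advance +11 → t=52, phase=(1,0,4,11) → FL=S FR=S RL=S RR=W
cmd 7: advance +1 → t=53, phase=(2,1,5,0) → FL=S FR=S RL=S RR=S


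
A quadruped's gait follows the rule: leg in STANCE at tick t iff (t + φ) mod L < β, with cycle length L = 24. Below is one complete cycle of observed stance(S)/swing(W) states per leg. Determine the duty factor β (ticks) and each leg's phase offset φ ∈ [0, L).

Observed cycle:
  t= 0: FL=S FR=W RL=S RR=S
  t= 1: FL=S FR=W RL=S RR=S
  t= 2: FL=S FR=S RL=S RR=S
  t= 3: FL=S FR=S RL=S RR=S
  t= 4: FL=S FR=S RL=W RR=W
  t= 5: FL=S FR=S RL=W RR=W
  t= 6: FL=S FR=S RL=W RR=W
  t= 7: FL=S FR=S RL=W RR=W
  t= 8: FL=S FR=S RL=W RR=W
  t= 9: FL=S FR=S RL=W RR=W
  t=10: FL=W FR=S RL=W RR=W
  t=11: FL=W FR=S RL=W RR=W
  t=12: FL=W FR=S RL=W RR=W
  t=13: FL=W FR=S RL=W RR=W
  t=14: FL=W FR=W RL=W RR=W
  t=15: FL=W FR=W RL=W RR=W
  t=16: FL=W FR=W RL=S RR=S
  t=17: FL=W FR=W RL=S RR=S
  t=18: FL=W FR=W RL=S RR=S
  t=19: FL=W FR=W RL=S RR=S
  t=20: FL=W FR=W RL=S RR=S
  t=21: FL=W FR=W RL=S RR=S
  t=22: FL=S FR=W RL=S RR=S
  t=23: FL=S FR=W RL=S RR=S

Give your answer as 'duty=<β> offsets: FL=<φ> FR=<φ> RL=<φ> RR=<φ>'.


duty β = stance ticks per leg = 12
FL: stance ticks = 12; W→S at t=22 → φ=2
FR: stance ticks = 12; W→S at t=2 → φ=22
RL: stance ticks = 12; W→S at t=16 → φ=8
RR: stance ticks = 12; W→S at t=16 → φ=8

duty=12 offsets: FL=2 FR=22 RL=8 RR=8


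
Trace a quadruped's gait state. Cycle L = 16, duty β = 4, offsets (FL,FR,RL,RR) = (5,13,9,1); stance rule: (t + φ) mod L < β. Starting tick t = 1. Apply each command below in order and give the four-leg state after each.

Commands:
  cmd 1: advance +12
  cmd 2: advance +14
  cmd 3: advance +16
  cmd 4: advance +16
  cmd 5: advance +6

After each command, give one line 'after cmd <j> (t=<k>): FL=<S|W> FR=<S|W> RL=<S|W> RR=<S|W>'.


start t=1: FL=W FR=W RL=W RR=S
cmd 1: advance +12 → t=13, phase=(2,10,6,14) → FL=S FR=W RL=W RR=W
cmd 2: advance +14 → t=27, phase=(0,8,4,12) → FL=S FR=W RL=W RR=W
cmd 3: advance +16 → t=43, phase=(0,8,4,12) → FL=S FR=W RL=W RR=W
cmd 4: advance +16 → t=59, phase=(0,8,4,12) → FL=S FR=W RL=W RR=W
cmd 5: advance +6 → t=65, phase=(6,14,10,2) → FL=W FR=W RL=W RR=S

after cmd 1 (t=13): FL=S FR=W RL=W RR=W
after cmd 2 (t=27): FL=S FR=W RL=W RR=W
after cmd 3 (t=43): FL=S FR=W RL=W RR=W
after cmd 4 (t=59): FL=S FR=W RL=W RR=W
after cmd 5 (t=65): FL=W FR=W RL=W RR=S


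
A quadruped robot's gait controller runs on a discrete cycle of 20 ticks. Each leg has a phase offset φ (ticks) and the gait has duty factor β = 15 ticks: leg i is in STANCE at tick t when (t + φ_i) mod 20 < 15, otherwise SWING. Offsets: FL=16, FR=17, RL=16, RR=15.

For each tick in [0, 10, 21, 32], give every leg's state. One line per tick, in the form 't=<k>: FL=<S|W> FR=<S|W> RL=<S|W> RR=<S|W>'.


t=0: phase=(16,17,16,15) vs β=15 → FL=W FR=W RL=W RR=W
t=10: phase=(6,7,6,5) vs β=15 → FL=S FR=S RL=S RR=S
t=21: phase=(17,18,17,16) vs β=15 → FL=W FR=W RL=W RR=W
t=32: phase=(8,9,8,7) vs β=15 → FL=S FR=S RL=S RR=S

t=0: FL=W FR=W RL=W RR=W
t=10: FL=S FR=S RL=S RR=S
t=21: FL=W FR=W RL=W RR=W
t=32: FL=S FR=S RL=S RR=S


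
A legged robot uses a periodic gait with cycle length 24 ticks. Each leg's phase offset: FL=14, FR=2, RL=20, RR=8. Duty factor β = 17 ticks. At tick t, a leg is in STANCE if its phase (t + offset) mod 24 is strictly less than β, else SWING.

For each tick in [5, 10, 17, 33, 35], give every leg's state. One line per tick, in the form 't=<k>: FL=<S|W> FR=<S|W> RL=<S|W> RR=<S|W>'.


t=5: FL=W FR=S RL=S RR=S
t=10: FL=S FR=S RL=S RR=W
t=17: FL=S FR=W RL=S RR=S
t=33: FL=W FR=S RL=S RR=W
t=35: FL=S FR=S RL=S RR=W

t=5: phase=(19,7,1,13) vs β=17 → FL=W FR=S RL=S RR=S
t=10: phase=(0,12,6,18) vs β=17 → FL=S FR=S RL=S RR=W
t=17: phase=(7,19,13,1) vs β=17 → FL=S FR=W RL=S RR=S
t=33: phase=(23,11,5,17) vs β=17 → FL=W FR=S RL=S RR=W
t=35: phase=(1,13,7,19) vs β=17 → FL=S FR=S RL=S RR=W


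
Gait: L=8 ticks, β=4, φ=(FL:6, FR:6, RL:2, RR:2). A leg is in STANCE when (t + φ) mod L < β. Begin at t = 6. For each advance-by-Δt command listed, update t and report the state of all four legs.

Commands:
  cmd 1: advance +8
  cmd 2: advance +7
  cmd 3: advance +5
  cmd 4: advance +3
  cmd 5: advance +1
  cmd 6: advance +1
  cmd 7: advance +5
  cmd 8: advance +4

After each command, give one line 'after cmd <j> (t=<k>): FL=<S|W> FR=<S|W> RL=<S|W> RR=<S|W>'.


start t=6: FL=W FR=W RL=S RR=S
cmd 1: advance +8 → t=14, phase=(4,4,0,0) → FL=W FR=W RL=S RR=S
cmd 2: advance +7 → t=21, phase=(3,3,7,7) → FL=S FR=S RL=W RR=W
cmd 3: advance +5 → t=26, phase=(0,0,4,4) → FL=S FR=S RL=W RR=W
cmd 4: advance +3 → t=29, phase=(3,3,7,7) → FL=S FR=S RL=W RR=W
cmd 5: advance +1 → t=30, phase=(4,4,0,0) → FL=W FR=W RL=S RR=S
cmd 6: advance +1 → t=31, phase=(5,5,1,1) → FL=W FR=W RL=S RR=S
cmd 7: advance +5 → t=36, phase=(2,2,6,6) → FL=S FR=S RL=W RR=W
cmd 8: advance +4 → t=40, phase=(6,6,2,2) → FL=W FR=W RL=S RR=S

after cmd 1 (t=14): FL=W FR=W RL=S RR=S
after cmd 2 (t=21): FL=S FR=S RL=W RR=W
after cmd 3 (t=26): FL=S FR=S RL=W RR=W
after cmd 4 (t=29): FL=S FR=S RL=W RR=W
after cmd 5 (t=30): FL=W FR=W RL=S RR=S
after cmd 6 (t=31): FL=W FR=W RL=S RR=S
after cmd 7 (t=36): FL=S FR=S RL=W RR=W
after cmd 8 (t=40): FL=W FR=W RL=S RR=S


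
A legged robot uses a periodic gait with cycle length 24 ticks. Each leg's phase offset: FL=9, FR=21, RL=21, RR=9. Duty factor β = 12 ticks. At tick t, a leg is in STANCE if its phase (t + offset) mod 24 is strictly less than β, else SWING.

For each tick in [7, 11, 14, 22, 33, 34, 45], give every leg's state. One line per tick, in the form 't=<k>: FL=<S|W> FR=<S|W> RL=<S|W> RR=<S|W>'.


t=7: phase=(16,4,4,16) vs β=12 → FL=W FR=S RL=S RR=W
t=11: phase=(20,8,8,20) vs β=12 → FL=W FR=S RL=S RR=W
t=14: phase=(23,11,11,23) vs β=12 → FL=W FR=S RL=S RR=W
t=22: phase=(7,19,19,7) vs β=12 → FL=S FR=W RL=W RR=S
t=33: phase=(18,6,6,18) vs β=12 → FL=W FR=S RL=S RR=W
t=34: phase=(19,7,7,19) vs β=12 → FL=W FR=S RL=S RR=W
t=45: phase=(6,18,18,6) vs β=12 → FL=S FR=W RL=W RR=S

t=7: FL=W FR=S RL=S RR=W
t=11: FL=W FR=S RL=S RR=W
t=14: FL=W FR=S RL=S RR=W
t=22: FL=S FR=W RL=W RR=S
t=33: FL=W FR=S RL=S RR=W
t=34: FL=W FR=S RL=S RR=W
t=45: FL=S FR=W RL=W RR=S


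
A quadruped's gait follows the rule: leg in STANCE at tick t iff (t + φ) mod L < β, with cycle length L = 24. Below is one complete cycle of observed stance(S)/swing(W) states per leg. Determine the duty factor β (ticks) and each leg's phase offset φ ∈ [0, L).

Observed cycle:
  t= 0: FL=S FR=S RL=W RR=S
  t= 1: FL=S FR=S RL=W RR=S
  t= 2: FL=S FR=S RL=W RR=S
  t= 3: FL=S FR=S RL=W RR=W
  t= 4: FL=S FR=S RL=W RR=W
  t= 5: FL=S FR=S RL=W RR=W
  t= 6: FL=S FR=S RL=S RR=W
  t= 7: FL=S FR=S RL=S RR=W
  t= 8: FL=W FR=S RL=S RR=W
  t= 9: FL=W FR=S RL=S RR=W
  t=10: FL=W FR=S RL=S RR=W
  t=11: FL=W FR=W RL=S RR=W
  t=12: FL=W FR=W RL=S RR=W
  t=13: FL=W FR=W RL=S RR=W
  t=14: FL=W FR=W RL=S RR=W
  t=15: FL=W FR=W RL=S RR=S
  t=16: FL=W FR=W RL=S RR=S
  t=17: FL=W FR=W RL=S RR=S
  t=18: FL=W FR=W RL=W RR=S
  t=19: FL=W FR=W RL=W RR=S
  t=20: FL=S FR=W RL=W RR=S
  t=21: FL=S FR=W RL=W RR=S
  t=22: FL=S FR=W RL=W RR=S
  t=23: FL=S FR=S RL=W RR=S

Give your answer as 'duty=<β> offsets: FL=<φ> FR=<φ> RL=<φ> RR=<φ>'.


duty β = stance ticks per leg = 12
FL: stance ticks = 12; W→S at t=20 → φ=4
FR: stance ticks = 12; W→S at t=23 → φ=1
RL: stance ticks = 12; W→S at t=6 → φ=18
RR: stance ticks = 12; W→S at t=15 → φ=9

duty=12 offsets: FL=4 FR=1 RL=18 RR=9


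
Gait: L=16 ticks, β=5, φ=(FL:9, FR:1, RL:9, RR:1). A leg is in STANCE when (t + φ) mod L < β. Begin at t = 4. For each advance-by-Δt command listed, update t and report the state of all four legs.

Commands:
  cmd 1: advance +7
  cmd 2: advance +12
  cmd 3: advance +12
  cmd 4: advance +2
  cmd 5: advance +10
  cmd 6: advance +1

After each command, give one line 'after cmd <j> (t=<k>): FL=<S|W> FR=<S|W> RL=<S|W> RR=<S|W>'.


after cmd 1 (t=11): FL=S FR=W RL=S RR=W
after cmd 2 (t=23): FL=S FR=W RL=S RR=W
after cmd 3 (t=35): FL=W FR=S RL=W RR=S
after cmd 4 (t=37): FL=W FR=W RL=W RR=W
after cmd 5 (t=47): FL=W FR=S RL=W RR=S
after cmd 6 (t=48): FL=W FR=S RL=W RR=S

start t=4: FL=W FR=W RL=W RR=W
cmd 1: advance +7 → t=11, phase=(4,12,4,12) → FL=S FR=W RL=S RR=W
cmd 2: advance +12 → t=23, phase=(0,8,0,8) → FL=S FR=W RL=S RR=W
cmd 3: advance +12 → t=35, phase=(12,4,12,4) → FL=W FR=S RL=W RR=S
cmd 4: advance +2 → t=37, phase=(14,6,14,6) → FL=W FR=W RL=W RR=W
cmd 5: advance +10 → t=47, phase=(8,0,8,0) → FL=W FR=S RL=W RR=S
cmd 6: advance +1 → t=48, phase=(9,1,9,1) → FL=W FR=S RL=W RR=S


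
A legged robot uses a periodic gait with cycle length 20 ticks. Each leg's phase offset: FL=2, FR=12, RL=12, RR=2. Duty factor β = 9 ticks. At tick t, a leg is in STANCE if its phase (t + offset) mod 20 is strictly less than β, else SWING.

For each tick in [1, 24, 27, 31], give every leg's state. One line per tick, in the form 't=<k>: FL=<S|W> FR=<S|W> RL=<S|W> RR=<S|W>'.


t=1: FL=S FR=W RL=W RR=S
t=24: FL=S FR=W RL=W RR=S
t=27: FL=W FR=W RL=W RR=W
t=31: FL=W FR=S RL=S RR=W

t=1: phase=(3,13,13,3) vs β=9 → FL=S FR=W RL=W RR=S
t=24: phase=(6,16,16,6) vs β=9 → FL=S FR=W RL=W RR=S
t=27: phase=(9,19,19,9) vs β=9 → FL=W FR=W RL=W RR=W
t=31: phase=(13,3,3,13) vs β=9 → FL=W FR=S RL=S RR=W


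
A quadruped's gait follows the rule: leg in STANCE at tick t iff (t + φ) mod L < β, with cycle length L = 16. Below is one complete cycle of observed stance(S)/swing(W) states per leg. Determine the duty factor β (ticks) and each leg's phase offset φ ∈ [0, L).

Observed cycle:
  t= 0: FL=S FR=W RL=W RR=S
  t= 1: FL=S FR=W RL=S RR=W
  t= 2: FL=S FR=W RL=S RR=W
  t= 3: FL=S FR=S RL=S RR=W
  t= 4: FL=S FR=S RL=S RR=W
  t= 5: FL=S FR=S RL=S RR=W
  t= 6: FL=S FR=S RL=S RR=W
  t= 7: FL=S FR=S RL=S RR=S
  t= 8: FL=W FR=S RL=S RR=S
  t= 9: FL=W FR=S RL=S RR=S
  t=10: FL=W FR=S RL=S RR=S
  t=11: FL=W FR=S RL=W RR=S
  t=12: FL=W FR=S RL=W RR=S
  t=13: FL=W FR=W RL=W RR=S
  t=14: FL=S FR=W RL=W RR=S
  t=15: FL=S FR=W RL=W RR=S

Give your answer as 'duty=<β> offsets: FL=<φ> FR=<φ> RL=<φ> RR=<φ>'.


duty β = stance ticks per leg = 10
FL: stance ticks = 10; W→S at t=14 → φ=2
FR: stance ticks = 10; W→S at t=3 → φ=13
RL: stance ticks = 10; W→S at t=1 → φ=15
RR: stance ticks = 10; W→S at t=7 → φ=9

duty=10 offsets: FL=2 FR=13 RL=15 RR=9


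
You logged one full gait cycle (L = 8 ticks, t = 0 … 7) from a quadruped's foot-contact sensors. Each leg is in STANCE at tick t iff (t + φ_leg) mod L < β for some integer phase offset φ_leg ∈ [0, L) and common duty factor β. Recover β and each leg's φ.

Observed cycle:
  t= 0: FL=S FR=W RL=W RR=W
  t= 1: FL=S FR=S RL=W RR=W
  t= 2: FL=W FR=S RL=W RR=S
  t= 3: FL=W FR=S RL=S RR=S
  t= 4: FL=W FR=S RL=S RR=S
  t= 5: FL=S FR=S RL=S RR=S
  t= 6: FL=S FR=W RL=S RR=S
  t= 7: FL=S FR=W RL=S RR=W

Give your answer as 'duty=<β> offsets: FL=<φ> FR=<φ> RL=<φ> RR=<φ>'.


duty β = stance ticks per leg = 5
FL: stance ticks = 5; W→S at t=5 → φ=3
FR: stance ticks = 5; W→S at t=1 → φ=7
RL: stance ticks = 5; W→S at t=3 → φ=5
RR: stance ticks = 5; W→S at t=2 → φ=6

duty=5 offsets: FL=3 FR=7 RL=5 RR=6


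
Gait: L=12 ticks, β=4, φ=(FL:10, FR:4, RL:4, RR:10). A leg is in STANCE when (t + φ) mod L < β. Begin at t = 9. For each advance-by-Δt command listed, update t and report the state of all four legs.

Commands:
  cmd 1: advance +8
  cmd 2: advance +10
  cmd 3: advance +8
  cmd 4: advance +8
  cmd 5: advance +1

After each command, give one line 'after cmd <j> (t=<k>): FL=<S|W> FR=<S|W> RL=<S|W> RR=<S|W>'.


start t=9: FL=W FR=S RL=S RR=W
cmd 1: advance +8 → t=17, phase=(3,9,9,3) → FL=S FR=W RL=W RR=S
cmd 2: advance +10 → t=27, phase=(1,7,7,1) → FL=S FR=W RL=W RR=S
cmd 3: advance +8 → t=35, phase=(9,3,3,9) → FL=W FR=S RL=S RR=W
cmd 4: advance +8 → t=43, phase=(5,11,11,5) → FL=W FR=W RL=W RR=W
cmd 5: advance +1 → t=44, phase=(6,0,0,6) → FL=W FR=S RL=S RR=W

after cmd 1 (t=17): FL=S FR=W RL=W RR=S
after cmd 2 (t=27): FL=S FR=W RL=W RR=S
after cmd 3 (t=35): FL=W FR=S RL=S RR=W
after cmd 4 (t=43): FL=W FR=W RL=W RR=W
after cmd 5 (t=44): FL=W FR=S RL=S RR=W


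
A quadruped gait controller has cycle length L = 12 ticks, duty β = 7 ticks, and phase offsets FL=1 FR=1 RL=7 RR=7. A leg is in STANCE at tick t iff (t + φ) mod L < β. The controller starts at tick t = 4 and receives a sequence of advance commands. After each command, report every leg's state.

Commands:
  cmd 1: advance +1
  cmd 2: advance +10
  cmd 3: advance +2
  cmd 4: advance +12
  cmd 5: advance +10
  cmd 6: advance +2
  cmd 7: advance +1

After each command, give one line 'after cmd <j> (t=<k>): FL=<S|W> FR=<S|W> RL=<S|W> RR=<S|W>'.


after cmd 1 (t=5): FL=S FR=S RL=S RR=S
after cmd 2 (t=15): FL=S FR=S RL=W RR=W
after cmd 3 (t=17): FL=S FR=S RL=S RR=S
after cmd 4 (t=29): FL=S FR=S RL=S RR=S
after cmd 5 (t=39): FL=S FR=S RL=W RR=W
after cmd 6 (t=41): FL=S FR=S RL=S RR=S
after cmd 7 (t=42): FL=W FR=W RL=S RR=S

start t=4: FL=S FR=S RL=W RR=W
cmd 1: advance +1 → t=5, phase=(6,6,0,0) → FL=S FR=S RL=S RR=S
cmd 2: advance +10 → t=15, phase=(4,4,10,10) → FL=S FR=S RL=W RR=W
cmd 3: advance +2 → t=17, phase=(6,6,0,0) → FL=S FR=S RL=S RR=S
cmd 4: advance +12 → t=29, phase=(6,6,0,0) → FL=S FR=S RL=S RR=S
cmd 5: advance +10 → t=39, phase=(4,4,10,10) → FL=S FR=S RL=W RR=W
cmd 6: advance +2 → t=41, phase=(6,6,0,0) → FL=S FR=S RL=S RR=S
cmd 7: advance +1 → t=42, phase=(7,7,1,1) → FL=W FR=W RL=S RR=S


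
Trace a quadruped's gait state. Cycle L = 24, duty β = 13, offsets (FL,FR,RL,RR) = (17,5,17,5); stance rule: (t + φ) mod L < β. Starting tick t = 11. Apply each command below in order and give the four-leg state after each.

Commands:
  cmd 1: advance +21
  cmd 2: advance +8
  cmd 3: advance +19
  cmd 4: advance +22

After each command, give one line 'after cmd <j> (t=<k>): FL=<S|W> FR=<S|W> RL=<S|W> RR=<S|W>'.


start t=11: FL=S FR=W RL=S RR=W
cmd 1: advance +21 → t=32, phase=(1,13,1,13) → FL=S FR=W RL=S RR=W
cmd 2: advance +8 → t=40, phase=(9,21,9,21) → FL=S FR=W RL=S RR=W
cmd 3: advance +19 → t=59, phase=(4,16,4,16) → FL=S FR=W RL=S RR=W
cmd 4: advance +22 → t=81, phase=(2,14,2,14) → FL=S FR=W RL=S RR=W

after cmd 1 (t=32): FL=S FR=W RL=S RR=W
after cmd 2 (t=40): FL=S FR=W RL=S RR=W
after cmd 3 (t=59): FL=S FR=W RL=S RR=W
after cmd 4 (t=81): FL=S FR=W RL=S RR=W


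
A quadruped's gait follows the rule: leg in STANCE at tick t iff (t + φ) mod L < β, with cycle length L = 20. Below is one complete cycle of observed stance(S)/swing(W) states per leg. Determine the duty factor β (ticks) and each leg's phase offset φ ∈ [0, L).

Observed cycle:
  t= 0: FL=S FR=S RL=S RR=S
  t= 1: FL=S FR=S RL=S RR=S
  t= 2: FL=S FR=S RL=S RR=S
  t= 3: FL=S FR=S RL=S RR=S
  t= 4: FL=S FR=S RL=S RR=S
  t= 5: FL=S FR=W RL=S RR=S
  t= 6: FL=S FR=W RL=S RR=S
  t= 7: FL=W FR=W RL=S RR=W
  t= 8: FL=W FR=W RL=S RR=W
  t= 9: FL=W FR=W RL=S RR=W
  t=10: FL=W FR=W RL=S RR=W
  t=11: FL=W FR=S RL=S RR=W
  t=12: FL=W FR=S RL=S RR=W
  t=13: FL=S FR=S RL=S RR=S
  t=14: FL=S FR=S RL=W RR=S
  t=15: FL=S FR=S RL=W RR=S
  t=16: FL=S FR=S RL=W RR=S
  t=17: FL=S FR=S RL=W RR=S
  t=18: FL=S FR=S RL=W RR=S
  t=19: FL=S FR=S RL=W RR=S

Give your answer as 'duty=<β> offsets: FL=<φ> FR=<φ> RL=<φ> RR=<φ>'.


duty β = stance ticks per leg = 14
FL: stance ticks = 14; W→S at t=13 → φ=7
FR: stance ticks = 14; W→S at t=11 → φ=9
RL: stance ticks = 14; W→S at t=0 → φ=0
RR: stance ticks = 14; W→S at t=13 → φ=7

duty=14 offsets: FL=7 FR=9 RL=0 RR=7


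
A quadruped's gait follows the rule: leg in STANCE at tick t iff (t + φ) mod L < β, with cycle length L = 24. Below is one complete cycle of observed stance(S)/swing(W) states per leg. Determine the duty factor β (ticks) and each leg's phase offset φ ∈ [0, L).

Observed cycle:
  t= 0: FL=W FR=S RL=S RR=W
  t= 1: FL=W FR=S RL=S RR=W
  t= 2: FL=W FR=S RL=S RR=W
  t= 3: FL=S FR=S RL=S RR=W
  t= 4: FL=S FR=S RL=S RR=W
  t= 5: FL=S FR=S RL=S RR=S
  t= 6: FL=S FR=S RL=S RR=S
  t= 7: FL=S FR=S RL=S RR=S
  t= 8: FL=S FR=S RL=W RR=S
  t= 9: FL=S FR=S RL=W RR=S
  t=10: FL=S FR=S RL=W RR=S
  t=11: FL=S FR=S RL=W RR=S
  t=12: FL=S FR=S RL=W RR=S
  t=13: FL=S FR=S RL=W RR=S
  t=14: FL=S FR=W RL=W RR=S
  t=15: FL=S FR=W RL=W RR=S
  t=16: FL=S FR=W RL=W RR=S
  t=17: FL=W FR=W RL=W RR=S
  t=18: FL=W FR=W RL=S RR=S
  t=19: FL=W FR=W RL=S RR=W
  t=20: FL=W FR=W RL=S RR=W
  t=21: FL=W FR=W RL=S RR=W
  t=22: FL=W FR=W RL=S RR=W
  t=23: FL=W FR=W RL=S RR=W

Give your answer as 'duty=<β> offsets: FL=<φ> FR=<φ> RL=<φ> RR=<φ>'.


duty=14 offsets: FL=21 FR=0 RL=6 RR=19

duty β = stance ticks per leg = 14
FL: stance ticks = 14; W→S at t=3 → φ=21
FR: stance ticks = 14; W→S at t=0 → φ=0
RL: stance ticks = 14; W→S at t=18 → φ=6
RR: stance ticks = 14; W→S at t=5 → φ=19


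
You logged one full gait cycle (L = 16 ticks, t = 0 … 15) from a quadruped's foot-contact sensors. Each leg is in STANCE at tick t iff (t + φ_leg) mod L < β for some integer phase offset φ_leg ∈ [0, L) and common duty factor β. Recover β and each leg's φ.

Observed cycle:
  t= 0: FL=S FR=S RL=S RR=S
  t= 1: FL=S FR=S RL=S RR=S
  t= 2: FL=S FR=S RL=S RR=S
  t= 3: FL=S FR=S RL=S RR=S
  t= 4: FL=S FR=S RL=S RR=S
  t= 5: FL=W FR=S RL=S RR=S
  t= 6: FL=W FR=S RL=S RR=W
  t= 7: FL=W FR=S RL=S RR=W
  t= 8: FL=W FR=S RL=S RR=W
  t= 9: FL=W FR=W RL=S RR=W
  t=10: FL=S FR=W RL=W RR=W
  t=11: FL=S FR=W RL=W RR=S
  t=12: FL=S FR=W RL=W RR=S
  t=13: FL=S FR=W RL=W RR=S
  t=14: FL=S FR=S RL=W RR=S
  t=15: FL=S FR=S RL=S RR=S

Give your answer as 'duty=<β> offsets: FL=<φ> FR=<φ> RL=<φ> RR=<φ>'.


duty=11 offsets: FL=6 FR=2 RL=1 RR=5

duty β = stance ticks per leg = 11
FL: stance ticks = 11; W→S at t=10 → φ=6
FR: stance ticks = 11; W→S at t=14 → φ=2
RL: stance ticks = 11; W→S at t=15 → φ=1
RR: stance ticks = 11; W→S at t=11 → φ=5


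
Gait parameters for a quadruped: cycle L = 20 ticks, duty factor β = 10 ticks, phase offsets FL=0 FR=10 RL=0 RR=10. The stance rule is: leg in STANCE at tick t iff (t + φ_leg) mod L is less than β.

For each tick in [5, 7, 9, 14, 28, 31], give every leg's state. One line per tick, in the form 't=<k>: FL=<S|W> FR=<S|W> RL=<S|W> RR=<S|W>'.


t=5: phase=(5,15,5,15) vs β=10 → FL=S FR=W RL=S RR=W
t=7: phase=(7,17,7,17) vs β=10 → FL=S FR=W RL=S RR=W
t=9: phase=(9,19,9,19) vs β=10 → FL=S FR=W RL=S RR=W
t=14: phase=(14,4,14,4) vs β=10 → FL=W FR=S RL=W RR=S
t=28: phase=(8,18,8,18) vs β=10 → FL=S FR=W RL=S RR=W
t=31: phase=(11,1,11,1) vs β=10 → FL=W FR=S RL=W RR=S

t=5: FL=S FR=W RL=S RR=W
t=7: FL=S FR=W RL=S RR=W
t=9: FL=S FR=W RL=S RR=W
t=14: FL=W FR=S RL=W RR=S
t=28: FL=S FR=W RL=S RR=W
t=31: FL=W FR=S RL=W RR=S


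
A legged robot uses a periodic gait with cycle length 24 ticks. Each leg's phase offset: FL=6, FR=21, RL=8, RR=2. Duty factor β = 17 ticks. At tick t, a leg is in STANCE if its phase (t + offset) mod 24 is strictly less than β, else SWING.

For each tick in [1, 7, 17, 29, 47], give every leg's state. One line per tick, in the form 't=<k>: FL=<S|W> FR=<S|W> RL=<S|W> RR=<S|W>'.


t=1: phase=(7,22,9,3) vs β=17 → FL=S FR=W RL=S RR=S
t=7: phase=(13,4,15,9) vs β=17 → FL=S FR=S RL=S RR=S
t=17: phase=(23,14,1,19) vs β=17 → FL=W FR=S RL=S RR=W
t=29: phase=(11,2,13,7) vs β=17 → FL=S FR=S RL=S RR=S
t=47: phase=(5,20,7,1) vs β=17 → FL=S FR=W RL=S RR=S

t=1: FL=S FR=W RL=S RR=S
t=7: FL=S FR=S RL=S RR=S
t=17: FL=W FR=S RL=S RR=W
t=29: FL=S FR=S RL=S RR=S
t=47: FL=S FR=W RL=S RR=S


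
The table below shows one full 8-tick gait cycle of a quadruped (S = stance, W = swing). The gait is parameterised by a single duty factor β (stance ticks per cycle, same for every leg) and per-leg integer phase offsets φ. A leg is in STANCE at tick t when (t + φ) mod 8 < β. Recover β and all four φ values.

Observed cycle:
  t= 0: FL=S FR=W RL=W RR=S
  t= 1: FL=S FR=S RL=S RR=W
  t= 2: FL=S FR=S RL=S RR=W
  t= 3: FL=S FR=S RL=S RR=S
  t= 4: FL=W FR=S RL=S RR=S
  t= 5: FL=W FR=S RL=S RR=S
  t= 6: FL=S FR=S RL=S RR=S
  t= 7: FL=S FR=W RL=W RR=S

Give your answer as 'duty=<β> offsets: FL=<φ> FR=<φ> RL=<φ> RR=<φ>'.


duty=6 offsets: FL=2 FR=7 RL=7 RR=5

duty β = stance ticks per leg = 6
FL: stance ticks = 6; W→S at t=6 → φ=2
FR: stance ticks = 6; W→S at t=1 → φ=7
RL: stance ticks = 6; W→S at t=1 → φ=7
RR: stance ticks = 6; W→S at t=3 → φ=5


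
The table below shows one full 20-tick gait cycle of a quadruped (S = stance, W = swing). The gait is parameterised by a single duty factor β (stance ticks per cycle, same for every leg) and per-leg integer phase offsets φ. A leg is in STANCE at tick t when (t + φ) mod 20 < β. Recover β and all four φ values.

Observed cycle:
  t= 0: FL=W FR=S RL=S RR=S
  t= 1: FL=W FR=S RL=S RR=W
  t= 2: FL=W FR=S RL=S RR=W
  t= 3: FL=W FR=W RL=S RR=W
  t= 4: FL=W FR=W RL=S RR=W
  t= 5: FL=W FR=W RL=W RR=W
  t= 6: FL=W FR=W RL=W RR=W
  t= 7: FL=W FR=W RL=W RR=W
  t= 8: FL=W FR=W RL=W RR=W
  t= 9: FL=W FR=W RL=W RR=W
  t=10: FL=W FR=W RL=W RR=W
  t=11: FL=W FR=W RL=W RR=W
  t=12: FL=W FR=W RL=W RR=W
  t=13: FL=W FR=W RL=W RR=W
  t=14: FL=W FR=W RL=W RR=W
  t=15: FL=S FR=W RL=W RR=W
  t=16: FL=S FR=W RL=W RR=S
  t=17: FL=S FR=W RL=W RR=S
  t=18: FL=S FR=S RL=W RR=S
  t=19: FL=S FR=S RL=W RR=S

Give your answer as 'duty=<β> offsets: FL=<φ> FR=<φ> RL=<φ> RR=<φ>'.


duty β = stance ticks per leg = 5
FL: stance ticks = 5; W→S at t=15 → φ=5
FR: stance ticks = 5; W→S at t=18 → φ=2
RL: stance ticks = 5; W→S at t=0 → φ=0
RR: stance ticks = 5; W→S at t=16 → φ=4

duty=5 offsets: FL=5 FR=2 RL=0 RR=4


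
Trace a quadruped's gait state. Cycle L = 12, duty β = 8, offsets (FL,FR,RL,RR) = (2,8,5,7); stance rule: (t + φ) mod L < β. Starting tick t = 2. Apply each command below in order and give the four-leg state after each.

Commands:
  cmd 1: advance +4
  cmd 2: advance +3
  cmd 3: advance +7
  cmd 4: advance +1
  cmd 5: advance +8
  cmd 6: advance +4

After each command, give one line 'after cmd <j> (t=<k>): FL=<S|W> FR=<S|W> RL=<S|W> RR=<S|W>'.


start t=2: FL=S FR=W RL=S RR=W
cmd 1: advance +4 → t=6, phase=(8,2,11,1) → FL=W FR=S RL=W RR=S
cmd 2: advance +3 → t=9, phase=(11,5,2,4) → FL=W FR=S RL=S RR=S
cmd 3: advance +7 → t=16, phase=(6,0,9,11) → FL=S FR=S RL=W RR=W
cmd 4: advance +1 → t=17, phase=(7,1,10,0) → FL=S FR=S RL=W RR=S
cmd 5: advance +8 → t=25, phase=(3,9,6,8) → FL=S FR=W RL=S RR=W
cmd 6: advance +4 → t=29, phase=(7,1,10,0) → FL=S FR=S RL=W RR=S

after cmd 1 (t=6): FL=W FR=S RL=W RR=S
after cmd 2 (t=9): FL=W FR=S RL=S RR=S
after cmd 3 (t=16): FL=S FR=S RL=W RR=W
after cmd 4 (t=17): FL=S FR=S RL=W RR=S
after cmd 5 (t=25): FL=S FR=W RL=S RR=W
after cmd 6 (t=29): FL=S FR=S RL=W RR=S


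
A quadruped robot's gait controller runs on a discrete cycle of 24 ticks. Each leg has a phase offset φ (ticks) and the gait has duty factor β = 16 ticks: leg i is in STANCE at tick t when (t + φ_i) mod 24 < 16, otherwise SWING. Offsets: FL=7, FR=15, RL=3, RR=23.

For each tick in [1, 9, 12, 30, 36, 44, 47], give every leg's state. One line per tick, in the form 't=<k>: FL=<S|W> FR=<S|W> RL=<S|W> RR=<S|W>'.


t=1: FL=S FR=W RL=S RR=S
t=9: FL=W FR=S RL=S RR=S
t=12: FL=W FR=S RL=S RR=S
t=30: FL=S FR=W RL=S RR=S
t=36: FL=W FR=S RL=S RR=S
t=44: FL=S FR=S RL=W RR=W
t=47: FL=S FR=S RL=S RR=W

t=1: phase=(8,16,4,0) vs β=16 → FL=S FR=W RL=S RR=S
t=9: phase=(16,0,12,8) vs β=16 → FL=W FR=S RL=S RR=S
t=12: phase=(19,3,15,11) vs β=16 → FL=W FR=S RL=S RR=S
t=30: phase=(13,21,9,5) vs β=16 → FL=S FR=W RL=S RR=S
t=36: phase=(19,3,15,11) vs β=16 → FL=W FR=S RL=S RR=S
t=44: phase=(3,11,23,19) vs β=16 → FL=S FR=S RL=W RR=W
t=47: phase=(6,14,2,22) vs β=16 → FL=S FR=S RL=S RR=W


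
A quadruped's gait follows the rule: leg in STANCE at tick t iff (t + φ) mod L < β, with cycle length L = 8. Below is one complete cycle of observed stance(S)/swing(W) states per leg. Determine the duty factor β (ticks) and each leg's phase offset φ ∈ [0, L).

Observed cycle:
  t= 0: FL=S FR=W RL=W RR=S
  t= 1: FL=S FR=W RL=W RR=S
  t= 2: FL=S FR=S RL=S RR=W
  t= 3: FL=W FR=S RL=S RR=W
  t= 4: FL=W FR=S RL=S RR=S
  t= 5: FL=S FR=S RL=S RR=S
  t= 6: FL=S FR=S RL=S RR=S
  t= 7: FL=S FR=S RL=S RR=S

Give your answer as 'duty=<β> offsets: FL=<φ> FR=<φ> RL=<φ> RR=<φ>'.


duty β = stance ticks per leg = 6
FL: stance ticks = 6; W→S at t=5 → φ=3
FR: stance ticks = 6; W→S at t=2 → φ=6
RL: stance ticks = 6; W→S at t=2 → φ=6
RR: stance ticks = 6; W→S at t=4 → φ=4

duty=6 offsets: FL=3 FR=6 RL=6 RR=4


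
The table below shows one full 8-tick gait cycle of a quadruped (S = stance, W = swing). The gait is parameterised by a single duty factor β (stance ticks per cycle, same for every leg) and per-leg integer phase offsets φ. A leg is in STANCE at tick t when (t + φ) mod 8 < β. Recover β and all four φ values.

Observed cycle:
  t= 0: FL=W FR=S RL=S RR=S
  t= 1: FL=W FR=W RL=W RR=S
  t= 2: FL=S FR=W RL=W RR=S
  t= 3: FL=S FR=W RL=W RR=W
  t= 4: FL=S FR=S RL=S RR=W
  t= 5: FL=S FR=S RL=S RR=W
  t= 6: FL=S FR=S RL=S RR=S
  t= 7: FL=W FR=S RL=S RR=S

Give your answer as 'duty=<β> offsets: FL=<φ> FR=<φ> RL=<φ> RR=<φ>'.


duty=5 offsets: FL=6 FR=4 RL=4 RR=2

duty β = stance ticks per leg = 5
FL: stance ticks = 5; W→S at t=2 → φ=6
FR: stance ticks = 5; W→S at t=4 → φ=4
RL: stance ticks = 5; W→S at t=4 → φ=4
RR: stance ticks = 5; W→S at t=6 → φ=2


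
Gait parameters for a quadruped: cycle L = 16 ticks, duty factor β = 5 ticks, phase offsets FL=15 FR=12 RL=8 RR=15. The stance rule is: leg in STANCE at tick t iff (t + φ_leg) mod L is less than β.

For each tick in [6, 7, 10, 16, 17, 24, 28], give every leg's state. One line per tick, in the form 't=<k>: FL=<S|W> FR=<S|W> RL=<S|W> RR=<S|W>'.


t=6: FL=W FR=S RL=W RR=W
t=7: FL=W FR=S RL=W RR=W
t=10: FL=W FR=W RL=S RR=W
t=16: FL=W FR=W RL=W RR=W
t=17: FL=S FR=W RL=W RR=S
t=24: FL=W FR=S RL=S RR=W
t=28: FL=W FR=W RL=S RR=W

t=6: phase=(5,2,14,5) vs β=5 → FL=W FR=S RL=W RR=W
t=7: phase=(6,3,15,6) vs β=5 → FL=W FR=S RL=W RR=W
t=10: phase=(9,6,2,9) vs β=5 → FL=W FR=W RL=S RR=W
t=16: phase=(15,12,8,15) vs β=5 → FL=W FR=W RL=W RR=W
t=17: phase=(0,13,9,0) vs β=5 → FL=S FR=W RL=W RR=S
t=24: phase=(7,4,0,7) vs β=5 → FL=W FR=S RL=S RR=W
t=28: phase=(11,8,4,11) vs β=5 → FL=W FR=W RL=S RR=W


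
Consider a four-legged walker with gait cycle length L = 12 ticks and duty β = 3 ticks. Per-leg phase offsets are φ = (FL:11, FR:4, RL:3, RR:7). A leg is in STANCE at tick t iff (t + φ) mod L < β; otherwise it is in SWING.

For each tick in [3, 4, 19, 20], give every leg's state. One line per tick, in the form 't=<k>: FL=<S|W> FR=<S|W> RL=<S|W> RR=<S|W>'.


t=3: phase=(2,7,6,10) vs β=3 → FL=S FR=W RL=W RR=W
t=4: phase=(3,8,7,11) vs β=3 → FL=W FR=W RL=W RR=W
t=19: phase=(6,11,10,2) vs β=3 → FL=W FR=W RL=W RR=S
t=20: phase=(7,0,11,3) vs β=3 → FL=W FR=S RL=W RR=W

t=3: FL=S FR=W RL=W RR=W
t=4: FL=W FR=W RL=W RR=W
t=19: FL=W FR=W RL=W RR=S
t=20: FL=W FR=S RL=W RR=W
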